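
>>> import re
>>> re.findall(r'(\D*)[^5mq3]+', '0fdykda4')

['']

The pattern matches zero or more of a non-digit (captured); then one or more of any character except [5mq3].
Matches: at [0:8] match '0fdykda4', group 1 = ''.
`findall` collects group 1 from the one match (1 total).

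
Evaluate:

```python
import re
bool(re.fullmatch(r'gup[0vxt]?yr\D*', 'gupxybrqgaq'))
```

False

`re.fullmatch` is like wrapping the pattern in `^…$` (in single-line mode).
Here there's no way to consume every character, so the call returns None, and `bool(None)` is False.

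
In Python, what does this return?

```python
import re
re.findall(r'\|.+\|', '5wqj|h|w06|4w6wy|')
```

Since nothing is captured, `findall` lists the 1 matched substring directly.

['|h|w06|4w6wy|']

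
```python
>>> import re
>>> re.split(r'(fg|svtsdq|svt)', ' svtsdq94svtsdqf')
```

`|` is ordered: at each position the engine commits to the first alternative that works.
Matches to split on: at [1:7] → 'svtsdq'; at [9:15] → 'svtsdq'.
`re.split` interleaves the captured-group text with the surrounding fragments.

[' ', 'svtsdq', '94', 'svtsdq', 'f']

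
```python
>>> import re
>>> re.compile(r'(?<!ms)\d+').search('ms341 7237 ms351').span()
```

(3, 5)

The negative lookahead/lookbehind blocks any match where the forbidden context is present.
The match spans [3:5] → '41'.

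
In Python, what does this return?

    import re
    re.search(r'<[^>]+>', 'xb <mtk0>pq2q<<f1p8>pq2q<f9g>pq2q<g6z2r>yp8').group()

Unlike `match`, `search` isn't anchored — it looks for the pattern anywhere in the string.
The match spans [3:9] → '<mtk0>'.

'<mtk0>'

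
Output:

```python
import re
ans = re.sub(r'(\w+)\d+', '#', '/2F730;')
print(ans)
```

/#;

Pattern: one or more of a word character (captured); then one or more of a digit.
Matches: at [1:6] → '2F730'.
Every occurrence is swapped for '#'.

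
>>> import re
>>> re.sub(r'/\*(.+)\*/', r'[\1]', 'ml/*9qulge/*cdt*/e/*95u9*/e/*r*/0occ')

Matches: at [2:32] → '/*9qulge/*cdt*/e/*95u9*/e/*r*/'.
Each match is replaced using the text its own group 1 captured.

'ml[9qulge/*cdt*/e/*95u9*/e/*r]0occ'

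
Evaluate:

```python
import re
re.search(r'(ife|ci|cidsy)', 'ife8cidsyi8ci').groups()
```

('ife',)

Unlike `match`, `search` isn't anchored — it looks for the pattern anywhere in the string.
The match spans [0:3] → 'ife'.
Captured: group 1 = 'ife'.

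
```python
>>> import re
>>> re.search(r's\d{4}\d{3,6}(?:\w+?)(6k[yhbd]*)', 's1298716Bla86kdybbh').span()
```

(0, 19)

The match spans [0:19] → 's1298716Bla86kdybbh'.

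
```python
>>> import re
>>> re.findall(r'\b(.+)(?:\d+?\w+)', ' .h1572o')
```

This matches a word boundary (`\b`, zero-width); then one or more of any character (captured); then one or more of a digit (lazy), then one or more of a word character (non-capturing group).
One capturing group, so `findall` returns just the captured substring from the one match — 1 in all.

['h157']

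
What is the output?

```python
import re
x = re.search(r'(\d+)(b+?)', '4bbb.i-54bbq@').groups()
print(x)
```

('4', 'b')

Pattern: one or more of a digit (captured); then one or more of a literal 'b' (lazy) (captured).
A non-greedy quantifier consumes as few characters as it can — just enough that the remainder of the pattern still matches from where it stops; whatever follows it matches normally.
`re.search` tries every starting position until one works.
The match spans [0:2] → '4b'.
Captured: group 1 = '4', group 2 = 'b'.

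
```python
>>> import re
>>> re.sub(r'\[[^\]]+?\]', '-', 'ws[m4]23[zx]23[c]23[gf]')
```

Matches: at [2:6] → '[m4]'; at [8:12] → '[zx]'; at [14:17] → '[c]'; at [19:23] → '[gf]'.
`sub` substitutes '-' at each match site.

'ws-23-23-23-'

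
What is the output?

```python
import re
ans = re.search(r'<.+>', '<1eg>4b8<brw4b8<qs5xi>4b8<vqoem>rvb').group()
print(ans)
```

Unlike `match`, `search` isn't anchored — it looks for the pattern anywhere in the string.
The match spans [0:32] → '<1eg>4b8<brw4b8<qs5xi>4b8<vqoem>'.

<1eg>4b8<brw4b8<qs5xi>4b8<vqoem>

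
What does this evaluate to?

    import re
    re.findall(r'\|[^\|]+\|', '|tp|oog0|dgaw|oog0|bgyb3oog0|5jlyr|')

No capturing groups, so `findall` returns the 3 full match strings.

['|tp|', '|dgaw|', '|bgyb3oog0|']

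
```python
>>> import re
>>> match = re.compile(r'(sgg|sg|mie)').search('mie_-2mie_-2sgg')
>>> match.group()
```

'mie'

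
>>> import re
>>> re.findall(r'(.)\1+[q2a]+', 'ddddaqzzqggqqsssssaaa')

The backreference `\1` re-matches whatever the first group consumed, character for character.
Walking the string: at [0:6] match 'ddddaq', group 1 = 'd'; at [6:9] match 'zzq', group 1 = 'z'; at [9:13] match 'ggqq', group 1 = 'g'; at [13:21] match 'sssssaaa', group 1 = 's'.
With a single group, `findall` returns only what that group captured — 4 items.

['d', 'z', 'g', 's']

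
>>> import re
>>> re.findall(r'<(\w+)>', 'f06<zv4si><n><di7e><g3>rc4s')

['zv4si', 'n', 'di7e', 'g3']

Walking the string: at [3:10] match '<zv4si>', group 1 = 'zv4si'; at [10:13] match '<n>', group 1 = 'n'; at [13:19] match '<di7e>', group 1 = 'di7e'; at [19:23] match '<g3>', group 1 = 'g3'.
Because there's exactly one group, `findall` drops the full match and keeps group 1 from each hit.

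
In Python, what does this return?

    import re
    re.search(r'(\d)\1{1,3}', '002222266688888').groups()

After group 1 captures some text, `\1` only succeeds where that same text appears again.
`search` walks the string left to right and returns the first match it finds.
The match spans [0:2] → '00'.
Captured: group 1 = '0'.

('0',)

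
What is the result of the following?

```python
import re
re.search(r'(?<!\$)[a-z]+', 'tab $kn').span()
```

(0, 3)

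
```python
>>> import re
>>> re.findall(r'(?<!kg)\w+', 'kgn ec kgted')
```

['kgn', 'ec', 'kgted']

Because the assertion is negative and zero-width, positions next to the forbidden text are skipped.
Matches: at [0:3] → 'kgn'; at [4:6] → 'ec'; at [7:12] → 'kgted'.
With no groups in the pattern, `findall` gives back each whole match — 3 here.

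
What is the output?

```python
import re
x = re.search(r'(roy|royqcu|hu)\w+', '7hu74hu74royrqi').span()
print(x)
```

(1, 15)

Unlike `match`, `search` isn't anchored — it looks for the pattern anywhere in the string.
The match spans [1:15] → 'hu74hu74royrqi'.
Captured: group 1 = 'hu'.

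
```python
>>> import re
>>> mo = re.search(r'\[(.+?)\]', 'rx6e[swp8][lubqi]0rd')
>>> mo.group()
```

'[swp8]'

The match spans [4:10] → '[swp8]'.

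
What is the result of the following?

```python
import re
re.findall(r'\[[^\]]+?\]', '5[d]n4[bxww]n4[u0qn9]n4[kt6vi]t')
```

['[d]', '[bxww]', '[u0qn9]', '[kt6vi]']

Matches: at [1:4] → '[d]'; at [6:12] → '[bxww]'; at [14:21] → '[u0qn9]'; at [23:30] → '[kt6vi]'.
With no groups in the pattern, `findall` gives back each whole match — 4 here.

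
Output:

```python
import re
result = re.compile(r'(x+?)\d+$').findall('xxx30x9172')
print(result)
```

['x']

The pattern matches one or more of a literal 'x' (lazy) (captured); then one or more of a digit; then anchored at the end.
Scanning left to right: at [5:10] match 'x9172', group 1 = 'x'.
With a single group, `findall` returns only what that group captured — 1 item.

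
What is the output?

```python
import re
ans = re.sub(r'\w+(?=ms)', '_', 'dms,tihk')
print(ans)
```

_ms,tihk

The positive lookaround only admits positions where the adjacent text matches; those characters stay outside the span.
Each match is replaced by '_'.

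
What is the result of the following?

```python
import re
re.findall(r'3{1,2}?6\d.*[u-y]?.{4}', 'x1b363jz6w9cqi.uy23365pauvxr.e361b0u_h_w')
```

['363jz6w9cqi.uy23365pauvxr.e361b0u_h_w']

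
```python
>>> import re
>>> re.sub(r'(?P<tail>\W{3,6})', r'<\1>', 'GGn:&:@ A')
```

'GGn<:&:@ >A'

Pattern: 3 to 6 of a non-word character (captured as 'tail').
Matches: at [3:8] → ':&:@ '.
Each match is replaced using the text its own group 1 captured.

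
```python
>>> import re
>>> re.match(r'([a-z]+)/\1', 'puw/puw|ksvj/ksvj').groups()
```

The match spans [0:7] → 'puw/puw'.
Captured: group 1 = 'puw'.

('puw',)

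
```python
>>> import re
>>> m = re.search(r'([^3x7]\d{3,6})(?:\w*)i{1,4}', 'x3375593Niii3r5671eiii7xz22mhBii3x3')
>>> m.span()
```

(4, 32)

The match spans [4:32] → '5593Niii3r5671eiii7xz22mhBii'.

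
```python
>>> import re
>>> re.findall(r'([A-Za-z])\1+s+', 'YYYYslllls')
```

['Y', 'l']

A backreference is literal: `\1` must see the identical characters the first group matched.
Matches: at [0:5] match 'YYYYs', group 1 = 'Y'; at [5:10] match 'lllls', group 1 = 'l'.
Because there's exactly one group, `findall` drops the full match and keeps group 1 from each hit.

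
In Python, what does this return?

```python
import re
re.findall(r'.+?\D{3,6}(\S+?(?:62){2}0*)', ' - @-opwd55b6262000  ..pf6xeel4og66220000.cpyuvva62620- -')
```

['wd55b6262000', '6xeel4og66220000.cpyuvva62620']

Pattern: one or more of any character (lazy); then 3 to 6 of a non-digit; then one or more of a non-whitespace character (lazy), then the literal '62' repeated 2 times, then zero or more of a literal '0' (captured).
With the lazy modifier that quantifier settles for the fewest repetitions that let the rest of the pattern succeed (the atoms after it are unaffected and can still be greedy).
Scanning left to right: at [0:19] match ' - @-opwd55b6262000', group 1 = 'wd55b6262000'; at [19:54] match '  ..pf6xeel4og66220000.cpyuvva62620', group 1 = '6xeel4og66220000.cpyuvva62620'.
`findall` collects group 1 from each match (2 total).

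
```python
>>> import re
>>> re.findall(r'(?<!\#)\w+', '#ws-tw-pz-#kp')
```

Because the assertion is negative and zero-width, positions next to the forbidden text are skipped.
Matches: at [2:3] → 's'; at [4:6] → 'tw'; at [7:9] → 'pz'; at [12:13] → 'p'.
`findall` yields the raw match text (4 of them) because the pattern has no groups.

['s', 'tw', 'pz', 'p']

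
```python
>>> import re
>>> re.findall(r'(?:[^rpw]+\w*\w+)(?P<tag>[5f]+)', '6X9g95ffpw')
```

['f']

Pattern: one or more of any character except [rpw], then zero or more of a word character, then one or more of a word character (non-capturing group); then one or more of one of [5f] (captured as 'tag').
Walking the string: at [0:8] match '6X9g95ff', group 1 = 'f'.
Because there's exactly one group, `findall` drops the full match and keeps group 1 from the one hit.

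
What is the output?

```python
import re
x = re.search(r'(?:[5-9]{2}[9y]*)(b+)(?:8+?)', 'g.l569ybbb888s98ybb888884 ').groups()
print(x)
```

('bbb',)

The match spans [3:11] → '569ybbb8'.
Captured: group 1 = 'bbb'.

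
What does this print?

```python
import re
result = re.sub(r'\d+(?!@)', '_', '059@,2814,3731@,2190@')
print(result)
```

_9@,_,_1@,_0@

`(?!…)`/`(?<!…)` only lets a position through if the neighbouring text does NOT match; no characters are consumed.
Matches: at [0:2] → '05'; at [5:9] → '2814'; at [10:13] → '373'; at [16:19] → '219'.
`sub` substitutes '_' at each match site.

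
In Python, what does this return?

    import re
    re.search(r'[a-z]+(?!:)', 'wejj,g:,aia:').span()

(0, 4)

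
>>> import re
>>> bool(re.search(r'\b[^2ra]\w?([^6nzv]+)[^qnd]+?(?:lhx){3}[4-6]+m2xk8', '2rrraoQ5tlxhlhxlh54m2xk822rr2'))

False

The pattern matches a word boundary (`\b`, zero-width); then any character except [2ra], then optionally a word character; then one or more of any character except [6nzv] (captured); then one or more of any character except [qnd] (lazy), then the literal 'lhx' repeated 3 times; then one or more of a character in [4-6], then the literal 'm2x', then the literal 'k8'.
Here the pattern never matches, so the call returns None, and `bool(None)` is False.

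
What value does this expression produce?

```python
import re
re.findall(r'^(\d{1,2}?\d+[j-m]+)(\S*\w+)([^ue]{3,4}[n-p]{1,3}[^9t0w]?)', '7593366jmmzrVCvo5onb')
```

[('7593366jmm', 'zrVCv', 'o5onb')]

Pattern: anchored at the start of the string; then 1 to 2 of a digit (lazy), then one or more of a digit, then one or more of a character in [j-m] (captured); then zero or more of a non-whitespace character, then one or more of a word character (captured); then 3 to 4 of any character except [ue], then 1 to 3 of a character in [n-p], then optionally any character except [9t0w] (captured).
Matches: at [0:20] match '7593366jmmzrVCvo5onb', groups = ('7593366jmm', 'zrVCv', 'o5onb').
With 3 capturing groups, `findall` returns a 3-tuple per match.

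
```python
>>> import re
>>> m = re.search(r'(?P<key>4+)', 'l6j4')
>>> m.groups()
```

('4',)

The match spans [3:4] → '4'.
Captured: group 1 = '4'.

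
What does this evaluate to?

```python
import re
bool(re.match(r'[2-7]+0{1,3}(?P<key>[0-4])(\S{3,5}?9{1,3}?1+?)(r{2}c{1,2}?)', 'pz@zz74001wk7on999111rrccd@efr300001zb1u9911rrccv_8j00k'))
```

False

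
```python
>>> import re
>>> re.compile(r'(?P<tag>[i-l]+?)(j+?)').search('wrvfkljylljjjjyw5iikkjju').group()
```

'klj'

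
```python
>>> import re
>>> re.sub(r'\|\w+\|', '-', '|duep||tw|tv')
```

'--tv'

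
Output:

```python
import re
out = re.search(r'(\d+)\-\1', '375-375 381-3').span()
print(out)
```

(0, 7)

After group 1 captures some text, `\1` only succeeds where that same text appears again.
The match spans [0:7] → '375-375'.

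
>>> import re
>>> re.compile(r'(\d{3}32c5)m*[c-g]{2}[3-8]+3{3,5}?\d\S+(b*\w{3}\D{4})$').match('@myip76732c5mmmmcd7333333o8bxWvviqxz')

The pattern matches exactly 3 of a digit, then the literal '32', then the literal 'c5' (captured); then zero or more of the literal 'm', then exactly 2 of a character in [c-g], then one or more of a character in [3-8]; then 3 to 5 of a literal '3' (lazy), then a digit; then one or more of a non-whitespace character; then zero or more of the literal 'b', then exactly 3 of a word character, then exactly 4 of a non-digit (captured); then anchored at the end.
`match` is anchored at position 0; if the pattern doesn't fit there, it returns None.
Here position 0 doesn't satisfy it, so the call returns None.

None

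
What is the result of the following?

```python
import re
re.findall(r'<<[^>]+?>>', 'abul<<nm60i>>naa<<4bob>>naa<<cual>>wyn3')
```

Scanning left to right: at [4:13] → '<<nm60i>>'; at [16:24] → '<<4bob>>'; at [27:35] → '<<cual>>'.
With no groups in the pattern, `findall` gives back each whole match — 3 here.

['<<nm60i>>', '<<4bob>>', '<<cual>>']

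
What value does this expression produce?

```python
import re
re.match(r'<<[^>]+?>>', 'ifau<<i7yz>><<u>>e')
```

None

With `match`, the pattern is implicitly anchored at the beginning.
Here the string doesn't start with a match, so the call returns None.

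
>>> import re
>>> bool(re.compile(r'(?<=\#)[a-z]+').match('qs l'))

The positive lookaround only admits positions where the adjacent text matches; those characters stay outside the span.
`re.match` won't scan ahead — the pattern has to work from the very first character.
Here the string doesn't start with a match, so the call returns None, and `bool(None)` is False.

False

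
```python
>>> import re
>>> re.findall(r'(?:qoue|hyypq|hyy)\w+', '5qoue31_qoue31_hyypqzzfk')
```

['qoue31_qoue31_hyypqzzfk']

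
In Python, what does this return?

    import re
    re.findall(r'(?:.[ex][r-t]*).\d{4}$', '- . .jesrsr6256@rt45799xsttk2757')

This matches any character, then one of [ex], then zero or more of a character in [r-t] (non-capturing group); then any character; then exactly 4 of a digit; then anchored at the end.
`findall` yields the raw match text (1 of them) because the pattern has no groups.

['9xsttk2757']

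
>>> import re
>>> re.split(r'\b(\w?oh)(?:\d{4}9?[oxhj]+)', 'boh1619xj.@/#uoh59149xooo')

This matches a word boundary (`\b`, zero-width); then optionally a word character, then the literal 'oh' (captured); then exactly 4 of a digit, then optionally a literal '9', then one or more of one of [oxhj] (non-capturing group).
Matches to split on: at [0:9] → 'boh1619xj'; at [13:25] → 'uoh59149xooo'.
Because the pattern has a capturing group, `split` also inserts each captured text between the pieces.

['', 'boh', '.@/#', 'uoh', '']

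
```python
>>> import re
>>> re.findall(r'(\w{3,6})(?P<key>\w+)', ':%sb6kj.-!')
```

[('sb6k', 'j')]

Pattern: 3 to 6 of a word character (captured); then one or more of a word character (captured as 'key').
Multiple groups make `findall` return tuples — one 2-tuple for the one match.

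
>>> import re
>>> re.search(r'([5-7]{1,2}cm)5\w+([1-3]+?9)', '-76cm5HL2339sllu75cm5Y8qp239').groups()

('76cm', '39')

This matches 1 to 2 of a character in [5-7], then the literal 'cm' (captured); then the literal '5', then one or more of a word character; then one or more of a character in [1-3] (lazy), then the literal '9' (captured).
`re.search` tries every starting position until one works.
The match spans [1:28] → '76cm5HL2339sllu75cm5Y8qp239'.
Captured: group 1 = '76cm', group 2 = '39'.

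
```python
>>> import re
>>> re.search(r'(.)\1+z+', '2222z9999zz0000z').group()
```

'2222z'

After group 1 captures some text, `\1` only succeeds where that same text appears again.
The match spans [0:5] → '2222z'.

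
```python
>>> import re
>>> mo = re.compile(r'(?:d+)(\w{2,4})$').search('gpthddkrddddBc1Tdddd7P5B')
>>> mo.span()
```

The pattern matches one or more of a literal 'd' (non-capturing group); then 2 to 4 of a word character (captured); then anchored at the end.
Unlike `match`, `search` isn't anchored — it looks for the pattern anywhere in the string.
The match spans [16:24] → 'dddd7P5B'.
Captured: group 1 = '7P5B'.

(16, 24)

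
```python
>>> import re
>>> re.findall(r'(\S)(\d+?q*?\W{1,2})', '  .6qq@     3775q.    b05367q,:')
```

The pattern matches a non-whitespace character (captured); then one or more of a digit (lazy), then zero or more of a literal 'q' (lazy), then 1 to 2 of a non-word character (captured).
2 groups means each result is a tuple of 2 captured strings — 3 here.

[('.', '6qq@ '), ('3', '775q. '), ('b', '05367q,:')]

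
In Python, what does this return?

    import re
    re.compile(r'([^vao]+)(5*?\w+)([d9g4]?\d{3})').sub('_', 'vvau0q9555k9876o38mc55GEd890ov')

'vva_ov'

The pattern matches one or more of any character except [vao] (captured); then zero or more of the literal '5' (lazy), then one or more of a word character (captured); then optionally one of [d9g4], then exactly 3 of a digit (captured).
Matches: at [3:28] → 'u0q9555k9876o38mc55GEd890'.
Each match is replaced by '_'.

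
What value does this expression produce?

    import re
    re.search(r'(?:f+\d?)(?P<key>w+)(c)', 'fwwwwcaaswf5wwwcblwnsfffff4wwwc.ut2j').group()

'fwwwwc'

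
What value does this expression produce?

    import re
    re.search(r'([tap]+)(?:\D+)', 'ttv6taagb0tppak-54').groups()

('tt',)

The match spans [0:3] → 'ttv'.
Captured: group 1 = 'tt'.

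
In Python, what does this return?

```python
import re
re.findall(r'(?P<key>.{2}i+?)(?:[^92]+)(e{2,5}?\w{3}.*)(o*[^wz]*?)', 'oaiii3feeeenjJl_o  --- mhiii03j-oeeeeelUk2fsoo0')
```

[('oai', 'eelUk2fsoo0', '')]

A `+?`/`*?`/`{m,n}?` starts at its minimum and grows only as far as needed for what follows to match.
3 groups means the one result is a tuple of 3 captured strings — 1 here.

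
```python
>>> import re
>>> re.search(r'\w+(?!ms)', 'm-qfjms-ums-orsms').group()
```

The negative lookahead/lookbehind blocks any match where the forbidden context is present.
`re.search` scans for the first position where the pattern succeeds.
The match spans [0:1] → 'm'.

'm'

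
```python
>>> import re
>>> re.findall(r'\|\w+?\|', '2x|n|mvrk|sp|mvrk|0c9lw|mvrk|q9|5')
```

['|n|', '|sp|', '|0c9lw|', '|q9|']

Scanning left to right: at [2:5] → '|n|'; at [9:13] → '|sp|'; at [17:24] → '|0c9lw|'; at [28:32] → '|q9|'.
Since nothing is captured, `findall` lists the 4 matched substrings directly.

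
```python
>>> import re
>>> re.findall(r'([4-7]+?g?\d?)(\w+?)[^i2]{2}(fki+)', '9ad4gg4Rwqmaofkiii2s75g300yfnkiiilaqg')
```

[('4g', 'g4Rwqm', 'fkiii')]

This matches one or more of a character in [4-7] (lazy), then optionally the literal 'g', then optionally a digit (captured); then one or more of a word character (lazy) (captured); then exactly 2 of any character except [i2]; then the literal 'fk', then one or more of a literal 'i' (captured).
3 groups means the one result is a tuple of 3 captured strings — 1 here.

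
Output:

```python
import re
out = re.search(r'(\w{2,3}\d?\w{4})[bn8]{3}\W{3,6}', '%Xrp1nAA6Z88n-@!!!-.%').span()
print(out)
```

(3, 19)

This matches 2 to 3 of a word character, then optionally a digit, then exactly 4 of a word character (captured); then exactly 3 of one of [bn8], then 3 to 6 of a non-word character.
Unlike `match`, `search` isn't anchored — it looks for the pattern anywhere in the string.
The match spans [3:19] → 'p1nAA6Z88n-@!!!-'.
Captured: group 1 = 'p1nAA6Z'.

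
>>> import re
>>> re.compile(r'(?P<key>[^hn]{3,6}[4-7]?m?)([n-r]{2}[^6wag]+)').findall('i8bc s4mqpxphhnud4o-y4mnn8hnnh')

[('i8bc s4m', 'qpxphhnud4o-y4mnn8hnnh')]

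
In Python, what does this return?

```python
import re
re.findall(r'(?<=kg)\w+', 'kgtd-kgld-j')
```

The positive lookaround only admits positions where the adjacent text matches; those characters stay outside the span.
Scanning left to right: at [2:4] → 'td'; at [7:9] → 'ld'.
Since nothing is captured, `findall` lists the 2 matched substrings directly.

['td', 'ld']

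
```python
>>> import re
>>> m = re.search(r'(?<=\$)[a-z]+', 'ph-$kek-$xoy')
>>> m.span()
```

(4, 7)

Lookahead/lookbehind check context without consuming it, so the matched span excludes the asserted characters.
`re.search` tries every starting position until one works.
The match spans [4:7] → 'kek'.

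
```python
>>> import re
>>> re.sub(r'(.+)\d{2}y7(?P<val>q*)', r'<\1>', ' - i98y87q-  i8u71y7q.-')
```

Each match is replaced using the text its own group 1 captured.

'< - i98y87q-  i8u>.-'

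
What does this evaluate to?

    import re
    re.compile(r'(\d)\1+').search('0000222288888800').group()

`\1` is not a pattern — it's the concrete string captured by group 1, re-applied verbatim.
`search` walks the string left to right and returns the first match it finds.
The match spans [0:4] → '0000'.
Captured: group 1 = '0'.

'0000'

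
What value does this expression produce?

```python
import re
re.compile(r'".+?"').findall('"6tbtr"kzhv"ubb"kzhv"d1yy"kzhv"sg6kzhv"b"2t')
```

With the lazy modifier that quantifier settles for the fewest repetitions that let the rest of the pattern succeed (the atoms after it are unaffected and can still be greedy).
Walking the string: at [0:7] → '"6tbtr"'; at [11:16] → '"ubb"'; at [20:26] → '"d1yy"'; at [30:39] → '"sg6kzhv"'.
Since nothing is captured, `findall` lists the 4 matched substrings directly.

['"6tbtr"', '"ubb"', '"d1yy"', '"sg6kzhv"']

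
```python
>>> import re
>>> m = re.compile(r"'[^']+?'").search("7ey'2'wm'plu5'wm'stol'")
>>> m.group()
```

The match spans [3:6] → "'2'".

"'2'"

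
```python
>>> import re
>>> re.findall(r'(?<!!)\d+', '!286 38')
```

`(?!…)`/`(?<!…)` only lets a position through if the neighbouring text does NOT match; no characters are consumed.
Matches: at [2:4] → '86'; at [5:7] → '38'.
Since nothing is captured, `findall` lists the 2 matched substrings directly.

['86', '38']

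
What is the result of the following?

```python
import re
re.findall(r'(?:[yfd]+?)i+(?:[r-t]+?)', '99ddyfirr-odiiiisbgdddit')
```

['ddyfir', 'diiiis', 'dddit']

Pattern: one or more of one of [yfd] (lazy) (non-capturing group); then one or more of a literal 'i'; then one or more of a character in [r-t] (lazy) (non-capturing group).
Walking the string: at [2:8] → 'ddyfir'; at [11:17] → 'diiiis'; at [19:24] → 'dddit'.
No capturing groups, so `findall` returns the 3 full match strings.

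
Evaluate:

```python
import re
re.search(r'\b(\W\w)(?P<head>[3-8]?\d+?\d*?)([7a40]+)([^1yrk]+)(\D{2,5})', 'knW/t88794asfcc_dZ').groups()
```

This matches a word boundary (`\b`, zero-width); then a non-word character, then a word character (captured); then optionally a character in [3-8], then one or more of a digit (lazy), then zero or more of a digit (lazy) (captured as 'head'); then one or more of one of [7a40] (captured); then one or more of any character except [1yrk] (captured); then 2 to 5 of a non-digit (captured).
Lazy quantifiers expand one character at a time until the remainder of the pattern can match.
`re.search` scans for the first position where the pattern succeeds.
The match spans [3:18] → '/t88794asfcc_dZ'.
Captured: group 1 = '/t', group 2 = '88', group 3 = '7', group 4 = '94asfcc_', group 5 = 'dZ'.

('/t', '88', '7', '94asfcc_', 'dZ')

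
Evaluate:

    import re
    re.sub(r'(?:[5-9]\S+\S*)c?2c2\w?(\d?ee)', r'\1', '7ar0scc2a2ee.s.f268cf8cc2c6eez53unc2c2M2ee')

This matches a character in [5-9], then one or more of a non-whitespace character, then zero or more of a non-whitespace character (non-capturing group); then optionally the literal 'c', then the literal '2c2', then optionally a word character; then optionally a digit, then the literal 'ee' (captured).
Matches: at [0:42] → '7ar0scc2a2ee.s.f268cf8cc2c6eez53unc2c2M2ee'.
The replacement refers to a captured group, so each match is rewritten using its own captured text.

'2ee'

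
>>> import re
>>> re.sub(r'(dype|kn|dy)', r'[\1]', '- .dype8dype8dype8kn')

`|` is ordered: at each position the engine commits to the first alternative that works.
Matches: at [3:7] → 'dype'; at [8:12] → 'dype'; at [13:17] → 'dype'; at [18:20] → 'kn'.
`\1` in the replacement pulls in group 1's text for each match.

'- .[dype]8[dype]8[dype]8[kn]'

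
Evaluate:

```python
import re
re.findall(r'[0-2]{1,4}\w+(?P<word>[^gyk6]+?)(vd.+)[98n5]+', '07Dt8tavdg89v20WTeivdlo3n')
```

[('i', 'vdlo3')]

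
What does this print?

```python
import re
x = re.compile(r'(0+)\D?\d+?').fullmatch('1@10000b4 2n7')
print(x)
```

`re.fullmatch` is like wrapping the pattern in `^…$` (in single-line mode).
Here the pattern can't cover the whole string, so the call returns None.

None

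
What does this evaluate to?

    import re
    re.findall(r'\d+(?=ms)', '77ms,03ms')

The lookaround is zero-width — it requires the adjacent text to match without consuming it, so the asserted text isn't part of the match.
Scanning left to right: at [0:2] → '77'; at [5:7] → '03'.
No capturing groups, so `findall` returns the 2 full match strings.

['77', '03']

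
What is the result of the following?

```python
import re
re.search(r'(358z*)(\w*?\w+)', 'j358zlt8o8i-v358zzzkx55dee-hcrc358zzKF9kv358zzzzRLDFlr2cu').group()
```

'358zlt8o8i'

The pattern matches the literal '358', then zero or more of the literal 'z' (captured); then zero or more of a word character (lazy), then one or more of a word character (captured).
`re.search` scans for the first position where the pattern succeeds.
The match spans [1:11] → '358zlt8o8i'.
Captured: group 1 = '358z', group 2 = 'lt8o8i'.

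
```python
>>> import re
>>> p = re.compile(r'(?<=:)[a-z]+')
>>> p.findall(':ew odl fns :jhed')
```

['ew', 'jhed']

The positive lookaround only admits positions where the adjacent text matches; those characters stay outside the span.
Scanning left to right: at [1:3] → 'ew'; at [13:17] → 'jhed'.
No capturing groups, so `findall` returns the 2 full match strings.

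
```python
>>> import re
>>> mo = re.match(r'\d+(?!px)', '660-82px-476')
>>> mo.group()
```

'660'

`re.match` won't scan ahead — the pattern has to work from the very first character.
The match spans [0:3] → '660'.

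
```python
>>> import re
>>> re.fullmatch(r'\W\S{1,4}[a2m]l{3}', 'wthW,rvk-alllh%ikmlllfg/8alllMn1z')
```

`re.fullmatch` is like wrapping the pattern in `^…$` (in single-line mode).
Here the string isn't matched end-to-end, so the call returns None.

None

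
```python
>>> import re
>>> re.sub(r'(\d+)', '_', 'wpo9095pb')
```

Every occurrence is swapped for '_'.

'wpo_pb'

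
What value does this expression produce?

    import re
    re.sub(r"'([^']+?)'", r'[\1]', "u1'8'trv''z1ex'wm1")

`\1` in the replacement pulls in group 1's text for each match.

"u1[8]trv'[z1ex]wm1"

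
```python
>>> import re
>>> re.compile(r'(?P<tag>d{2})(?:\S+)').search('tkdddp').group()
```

This matches exactly 2 of a literal 'd' (captured as 'tag'); then one or more of a non-whitespace character (non-capturing group).
`search` walks the string left to right and returns the first match it finds.
The match spans [2:6] → 'dddp'.
Captured: group 1 = 'dd'.

'dddp'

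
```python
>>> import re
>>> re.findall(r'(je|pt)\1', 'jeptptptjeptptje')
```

['pt', 'pt']

`\1` is not a pattern — it's the concrete string captured by group 1, re-applied verbatim.
Scanning left to right: at [2:6] match 'ptpt', group 1 = 'pt'; at [10:14] match 'ptpt', group 1 = 'pt'.
`findall` collects group 1 from each match (2 total).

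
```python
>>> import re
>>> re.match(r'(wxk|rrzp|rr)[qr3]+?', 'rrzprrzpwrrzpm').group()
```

'rrzpr'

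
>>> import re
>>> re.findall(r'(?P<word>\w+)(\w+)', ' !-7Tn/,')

Pattern: one or more of a word character (captured as 'word'); then one or more of a word character (captured).
Matches: at [3:6] match '7Tn', groups = ('7T', 'n').
With 2 capturing groups, `findall` returns a 2-tuple per match.

[('7T', 'n')]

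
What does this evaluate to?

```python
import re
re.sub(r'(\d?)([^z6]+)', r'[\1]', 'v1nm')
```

'[]'

Pattern: optionally a digit (captured); then one or more of any character except [z6] (captured).
`\1` in the replacement pulls in group 1's text for each match.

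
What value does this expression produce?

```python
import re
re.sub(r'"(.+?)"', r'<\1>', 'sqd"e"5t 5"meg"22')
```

Lazy quantifiers expand one character at a time until the remainder of the pattern can match.
Matches: at [3:6] → '"e"'; at [10:15] → '"meg"'.
`\1` in the replacement pulls in group 1's text for each match.

'sqd<e>5t 5<meg>22'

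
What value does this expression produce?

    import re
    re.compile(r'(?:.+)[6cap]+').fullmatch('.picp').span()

(0, 5)

Pattern: one or more of any character (non-capturing group); then one or more of one of [6cap].
For `fullmatch`, every character of the input must be accounted for by the pattern.
The match spans [0:5] → '.picp'.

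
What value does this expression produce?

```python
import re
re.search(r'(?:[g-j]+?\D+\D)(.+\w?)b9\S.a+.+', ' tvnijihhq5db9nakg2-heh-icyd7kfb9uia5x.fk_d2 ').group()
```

'ijihhq5db9nakg2-heh-icyd7kfb9uia5x.fk_d2 '

The pattern matches one or more of a character in [g-j] (lazy), then one or more of a non-digit, then a non-digit (non-capturing group); then one or more of any character, then optionally a word character (captured); then the literal 'b9', then a non-whitespace character; then any character, then one or more of the literal 'a', then one or more of any character.
`re.search` scans for the first position where the pattern succeeds.
The match spans [4:45] → 'ijihhq5db9nakg2-heh-icyd7kfb9uia5x.fk_d2 '.
Captured: group 1 = '5db9nakg2-heh-icyd7kf'.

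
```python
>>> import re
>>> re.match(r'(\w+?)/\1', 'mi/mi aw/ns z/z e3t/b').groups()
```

The match spans [0:5] → 'mi/mi'.
Captured: group 1 = 'mi'.

('mi',)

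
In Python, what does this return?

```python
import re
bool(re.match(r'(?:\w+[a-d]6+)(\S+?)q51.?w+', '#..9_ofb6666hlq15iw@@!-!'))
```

False

The pattern matches one or more of a word character, then a character in [a-d], then one or more of the literal '6' (non-capturing group); then one or more of a non-whitespace character (lazy) (captured); then the literal 'q51', then optionally any character, then one or more of the literal 'w'.
`re.match` won't scan ahead — the pattern has to work from the very first character.
Here position 0 doesn't satisfy it, so the call returns None, and `bool(None)` is False.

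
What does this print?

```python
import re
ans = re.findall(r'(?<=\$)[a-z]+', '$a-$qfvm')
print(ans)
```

['a', 'qfvm']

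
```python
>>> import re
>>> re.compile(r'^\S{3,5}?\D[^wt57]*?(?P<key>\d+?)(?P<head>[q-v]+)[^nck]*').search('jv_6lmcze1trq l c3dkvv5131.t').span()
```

(0, 16)

This matches anchored at the start of the string; then 3 to 5 of a non-whitespace character (lazy), then a non-digit, then zero or more of any character except [wt57] (lazy); then one or more of a digit (lazy) (captured as 'key'); then one or more of a character in [q-v] (captured as 'head'); then zero or more of any character except [nck].
The match spans [0:16] → 'jv_6lmcze1trq l '.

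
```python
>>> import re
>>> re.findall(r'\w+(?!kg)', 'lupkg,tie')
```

The negative lookahead/lookbehind blocks any match where the forbidden context is present.
Matches: at [0:5] → 'lupkg'; at [6:9] → 'tie'.
Since nothing is captured, `findall` lists the 2 matched substrings directly.

['lupkg', 'tie']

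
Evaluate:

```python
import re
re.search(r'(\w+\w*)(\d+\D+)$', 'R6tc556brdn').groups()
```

('R6tc55', '6brdn')

This matches one or more of a word character, then zero or more of a word character (captured); then one or more of a digit, then one or more of a non-digit (captured); then anchored at the end.
`re.search` scans for the first position where the pattern succeeds.
The match spans [0:11] → 'R6tc556brdn'.
Captured: group 1 = 'R6tc55', group 2 = '6brdn'.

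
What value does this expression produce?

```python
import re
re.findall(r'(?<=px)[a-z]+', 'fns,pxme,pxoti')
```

['me', 'oti']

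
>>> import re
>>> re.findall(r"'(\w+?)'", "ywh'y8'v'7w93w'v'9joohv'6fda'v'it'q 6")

Because there's exactly one group, `findall` drops the full match and keeps group 1 from each hit.

['y8', '7w93w', '9joohv', 'v']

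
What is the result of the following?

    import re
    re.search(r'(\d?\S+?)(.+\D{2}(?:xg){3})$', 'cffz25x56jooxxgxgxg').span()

The pattern matches optionally a digit, then one or more of a non-whitespace character (lazy) (captured); then one or more of any character, then exactly 2 of a non-digit, then the literal 'xg' repeated 3 times (captured); then anchored at the end.
`search` walks the string left to right and returns the first match it finds.
The match spans [0:19] → 'cffz25x56jooxxgxgxg'.
Captured: group 1 = 'c', group 2 = 'ffz25x56jooxxgxgxg'.

(0, 19)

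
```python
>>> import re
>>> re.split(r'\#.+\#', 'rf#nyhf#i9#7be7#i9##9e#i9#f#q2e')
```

['rf', 'q2e']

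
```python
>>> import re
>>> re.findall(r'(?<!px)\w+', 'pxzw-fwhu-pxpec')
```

['pxzw', 'fwhu', 'pxpec']

A negative assertion filters positions out without eating any characters.
No capturing groups, so `findall` returns the 3 full match strings.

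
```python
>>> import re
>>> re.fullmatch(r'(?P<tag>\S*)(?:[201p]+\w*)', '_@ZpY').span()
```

(0, 5)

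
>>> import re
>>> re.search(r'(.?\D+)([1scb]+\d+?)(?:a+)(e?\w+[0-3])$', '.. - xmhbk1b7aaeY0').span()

(0, 18)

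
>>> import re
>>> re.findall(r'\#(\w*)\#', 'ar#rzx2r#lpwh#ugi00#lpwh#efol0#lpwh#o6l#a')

Because there's exactly one group, `findall` drops the full match and keeps group 1 from each hit.

['rzx2r', 'ugi00', 'efol0', 'o6l']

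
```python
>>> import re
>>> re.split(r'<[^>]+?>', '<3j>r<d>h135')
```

Splitting on the pattern gives 3 pieces.

['', 'r', 'h135']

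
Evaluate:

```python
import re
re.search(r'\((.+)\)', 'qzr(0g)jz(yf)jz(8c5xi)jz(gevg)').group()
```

`search` walks the string left to right and returns the first match it finds.
The match spans [3:30] → '(0g)jz(yf)jz(8c5xi)jz(gevg)'.
Captured: group 1 = '0g)jz(yf)jz(8c5xi)jz(gevg'.

'(0g)jz(yf)jz(8c5xi)jz(gevg)'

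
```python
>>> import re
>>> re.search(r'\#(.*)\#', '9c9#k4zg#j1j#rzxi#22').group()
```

The match spans [3:18] → '#k4zg#j1j#rzxi#'.

'#k4zg#j1j#rzxi#'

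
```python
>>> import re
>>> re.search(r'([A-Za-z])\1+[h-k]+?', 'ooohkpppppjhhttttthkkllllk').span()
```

`\1` has to match the exact text group 1 already captured.
The match spans [0:4] → 'oooh'.

(0, 4)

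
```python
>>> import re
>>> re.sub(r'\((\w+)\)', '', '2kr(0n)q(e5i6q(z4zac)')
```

Every occurrence is swapped for ''.

'2krq(e5i6q'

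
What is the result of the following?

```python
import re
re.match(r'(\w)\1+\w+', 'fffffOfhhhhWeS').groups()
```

('f',)

The match spans [0:14] → 'fffffOfhhhhWeS'.
Captured: group 1 = 'f'.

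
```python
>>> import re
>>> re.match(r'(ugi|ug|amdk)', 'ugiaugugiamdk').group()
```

'ugi'

`re.match` only tries the pattern at the start of the string.
The match spans [0:3] → 'ugi'.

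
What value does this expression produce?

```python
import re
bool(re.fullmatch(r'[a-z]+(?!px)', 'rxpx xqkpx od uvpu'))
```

The negative lookahead/lookbehind blocks any match where the forbidden context is present.
`fullmatch` succeeds only if the pattern covers the string from start to end.
Here the pattern can't cover the whole string, so the call returns None, and `bool(None)` is False.

False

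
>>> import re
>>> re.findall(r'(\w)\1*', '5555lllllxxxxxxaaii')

The backreference `\1` re-matches whatever the first group consumed, character for character.
Scanning left to right: at [0:4] match '5555', group 1 = '5'; at [4:9] match 'lllll', group 1 = 'l'; at [9:15] match 'xxxxxx', group 1 = 'x'; at [15:17] match 'aa', group 1 = 'a'; at [17:19] match 'ii', group 1 = 'i'.
With a single group, `findall` returns only what that group captured — 5 items.

['5', 'l', 'x', 'a', 'i']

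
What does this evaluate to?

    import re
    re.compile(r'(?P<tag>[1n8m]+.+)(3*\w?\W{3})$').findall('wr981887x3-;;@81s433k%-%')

[('81887x3-;;@81s433k', '%-%')]

The pattern matches one or more of one of [1n8m], then one or more of any character (captured as 'tag'); then zero or more of the literal '3', then optionally a word character, then exactly 3 of a non-word character (captured); then anchored at the end.
Matches: at [3:24] match '81887x3-;;@81s433k%-%', groups = ('81887x3-;;@81s433k', '%-%').
`findall` packs the 2 group values into a tuple for every match.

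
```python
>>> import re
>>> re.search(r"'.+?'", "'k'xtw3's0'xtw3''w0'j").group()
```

A `+?`/`*?`/`{m,n}?` starts at its minimum and grows only as far as needed for what follows to match.
The match spans [0:3] → "'k'".

"'k'"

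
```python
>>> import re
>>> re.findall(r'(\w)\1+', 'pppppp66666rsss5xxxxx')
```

`\1` has to match the exact text group 1 already captured.
Scanning left to right: at [0:6] match 'pppppp', group 1 = 'p'; at [6:11] match '66666', group 1 = '6'; at [12:15] match 'sss', group 1 = 's'; at [16:21] match 'xxxxx', group 1 = 'x'.
With a single group, `findall` returns only what that group captured — 4 items.

['p', '6', 's', 'x']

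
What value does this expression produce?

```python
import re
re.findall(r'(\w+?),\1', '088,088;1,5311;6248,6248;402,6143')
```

['088', '6248']

The backreference `\1` re-matches whatever the first group consumed, character for character.
`findall` collects group 1 from each match (2 total).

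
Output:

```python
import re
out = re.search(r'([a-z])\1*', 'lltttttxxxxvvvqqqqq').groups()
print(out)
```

('l',)

The match spans [0:2] → 'll'.
Captured: group 1 = 'l'.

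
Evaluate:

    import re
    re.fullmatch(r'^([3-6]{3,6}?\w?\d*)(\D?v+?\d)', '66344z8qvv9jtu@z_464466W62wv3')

`re.fullmatch` requires the pattern to consume the entire string.
Here there's no way to consume every character, so the call returns None.

None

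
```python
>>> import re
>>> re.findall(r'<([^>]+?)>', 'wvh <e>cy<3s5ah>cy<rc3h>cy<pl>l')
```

['e', '3s5ah', 'rc3h', 'pl']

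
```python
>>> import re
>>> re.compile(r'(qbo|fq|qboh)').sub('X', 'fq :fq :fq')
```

'X :X :X'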